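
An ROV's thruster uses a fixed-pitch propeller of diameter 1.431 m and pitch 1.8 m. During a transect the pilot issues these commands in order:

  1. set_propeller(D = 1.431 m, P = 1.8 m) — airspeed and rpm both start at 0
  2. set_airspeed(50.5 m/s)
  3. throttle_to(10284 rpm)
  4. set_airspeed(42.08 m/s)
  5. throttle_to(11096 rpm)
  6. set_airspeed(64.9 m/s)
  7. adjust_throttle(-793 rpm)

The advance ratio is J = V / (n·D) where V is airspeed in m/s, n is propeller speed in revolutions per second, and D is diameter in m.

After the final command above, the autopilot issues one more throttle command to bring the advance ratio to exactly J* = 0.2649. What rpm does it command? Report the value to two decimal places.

set_propeller: D = 1.431 m, P = 1.8 m (p = P/D = 1.257862); state ← (V=0, rpm=0)
set_airspeed(50.5): V ← 50.5 m/s
throttle_to(10284): rpm ← 10284
set_airspeed(42.08): V ← 42.08 m/s
throttle_to(11096): rpm ← 11096
set_airspeed(64.9): V ← 64.9 m/s
adjust_throttle(-793): rpm ← 11096 -793 = 10303
final state: V = 64.9 m/s, rpm = 10303 → n = rpm/60 = 171.716667 rev/s
target J* = 0.2649; solve J* = V/(n·D) for n: n = V/(J*·D) = 64.9/(0.2649 × 1.431) = 171.207626 rev/s
rpm = 60·n = 10272.457547

rpm = 10272.46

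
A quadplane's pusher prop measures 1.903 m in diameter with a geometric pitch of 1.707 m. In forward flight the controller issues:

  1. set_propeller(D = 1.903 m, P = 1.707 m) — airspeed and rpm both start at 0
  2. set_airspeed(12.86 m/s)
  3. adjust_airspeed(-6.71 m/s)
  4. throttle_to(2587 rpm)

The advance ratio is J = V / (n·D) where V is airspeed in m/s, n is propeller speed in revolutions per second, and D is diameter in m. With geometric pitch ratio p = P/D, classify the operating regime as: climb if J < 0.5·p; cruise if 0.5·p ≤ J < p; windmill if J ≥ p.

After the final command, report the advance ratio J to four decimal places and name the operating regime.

J = 0.0750, regime = climb

set_propeller: D = 1.903 m, P = 1.707 m (p = P/D = 0.897005); state ← (V=0, rpm=0)
set_airspeed(12.86): V ← 12.86 m/s
adjust_airspeed(-6.71): V ← 12.86 -6.71 = 6.15 m/s
throttle_to(2587): rpm ← 2587
final state: V = 6.15 m/s, rpm = 2587 → n = rpm/60 = 43.116667 rev/s
J = V / (n·D) = 6.15 / (43.116667 × 1.903) = 0.074953
regime bands: climb J<0.4485 | cruise [0.4485, 0.8970) | windmill J≥0.8970
J = 0.0750 → climb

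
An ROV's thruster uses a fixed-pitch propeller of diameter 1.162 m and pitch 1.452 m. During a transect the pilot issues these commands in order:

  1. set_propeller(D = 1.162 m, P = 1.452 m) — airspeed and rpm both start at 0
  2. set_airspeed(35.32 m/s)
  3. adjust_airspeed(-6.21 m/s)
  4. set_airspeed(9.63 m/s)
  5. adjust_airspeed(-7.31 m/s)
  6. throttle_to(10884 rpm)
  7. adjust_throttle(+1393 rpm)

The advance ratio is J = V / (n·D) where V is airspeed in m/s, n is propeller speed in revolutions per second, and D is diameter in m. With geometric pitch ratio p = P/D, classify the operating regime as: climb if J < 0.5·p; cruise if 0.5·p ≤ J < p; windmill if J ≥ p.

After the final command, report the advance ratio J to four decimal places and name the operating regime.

set_propeller: D = 1.162 m, P = 1.452 m (p = P/D = 1.249570); state ← (V=0, rpm=0)
set_airspeed(35.32): V ← 35.32 m/s
adjust_airspeed(-6.21): V ← 35.32 -6.21 = 29.11 m/s
set_airspeed(9.63): V ← 9.63 m/s
adjust_airspeed(-7.31): V ← 9.63 -7.31 = 2.32 m/s
throttle_to(10884): rpm ← 10884
adjust_throttle(+1393): rpm ← 10884 +1393 = 12277
final state: V = 2.32 m/s, rpm = 12277 → n = rpm/60 = 204.616667 rev/s
J = V / (n·D) = 2.32 / (204.616667 × 1.162) = 0.009758
regime bands: climb J<0.6248 | cruise [0.6248, 1.2496) | windmill J≥1.2496
J = 0.0098 → climb

J = 0.0098, regime = climb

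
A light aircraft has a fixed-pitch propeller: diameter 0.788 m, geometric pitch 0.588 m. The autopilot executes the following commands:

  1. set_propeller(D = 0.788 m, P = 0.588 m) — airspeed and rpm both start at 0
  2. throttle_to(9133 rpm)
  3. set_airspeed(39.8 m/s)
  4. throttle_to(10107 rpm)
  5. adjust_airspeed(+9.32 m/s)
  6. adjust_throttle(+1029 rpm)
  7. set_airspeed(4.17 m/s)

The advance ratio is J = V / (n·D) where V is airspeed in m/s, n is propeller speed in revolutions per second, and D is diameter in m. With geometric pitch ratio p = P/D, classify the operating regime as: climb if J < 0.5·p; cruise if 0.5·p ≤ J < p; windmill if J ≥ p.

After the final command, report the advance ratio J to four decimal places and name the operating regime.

set_propeller: D = 0.788 m, P = 0.588 m (p = P/D = 0.746193); state ← (V=0, rpm=0)
throttle_to(9133): rpm ← 9133
set_airspeed(39.8): V ← 39.8 m/s
throttle_to(10107): rpm ← 10107
adjust_airspeed(+9.32): V ← 39.8 +9.32 = 49.12 m/s
adjust_throttle(+1029): rpm ← 10107 +1029 = 11136
set_airspeed(4.17): V ← 4.17 m/s
final state: V = 4.17 m/s, rpm = 11136 → n = rpm/60 = 185.600000 rev/s
J = V / (n·D) = 4.17 / (185.600000 × 0.788) = 0.028512
regime bands: climb J<0.3731 | cruise [0.3731, 0.7462) | windmill J≥0.7462
J = 0.0285 → climb

J = 0.0285, regime = climb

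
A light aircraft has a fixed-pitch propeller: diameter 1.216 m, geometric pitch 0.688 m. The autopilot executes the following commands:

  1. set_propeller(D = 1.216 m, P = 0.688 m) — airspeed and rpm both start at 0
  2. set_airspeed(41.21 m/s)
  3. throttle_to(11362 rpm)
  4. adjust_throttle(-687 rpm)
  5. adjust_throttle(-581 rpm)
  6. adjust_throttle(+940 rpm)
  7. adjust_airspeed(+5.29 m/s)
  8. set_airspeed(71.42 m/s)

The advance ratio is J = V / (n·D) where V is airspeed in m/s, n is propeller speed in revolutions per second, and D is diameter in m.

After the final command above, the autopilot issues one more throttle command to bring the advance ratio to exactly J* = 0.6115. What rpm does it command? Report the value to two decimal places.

rpm = 5762.90

set_propeller: D = 1.216 m, P = 0.688 m (p = P/D = 0.565789); state ← (V=0, rpm=0)
set_airspeed(41.21): V ← 41.21 m/s
throttle_to(11362): rpm ← 11362
adjust_throttle(-687): rpm ← 11362 -687 = 10675
adjust_throttle(-581): rpm ← 10675 -581 = 10094
adjust_throttle(+940): rpm ← 10094 +940 = 11034
adjust_airspeed(+5.29): V ← 41.21 +5.29 = 46.5 m/s
set_airspeed(71.42): V ← 71.42 m/s
final state: V = 71.42 m/s, rpm = 11034 → n = rpm/60 = 183.900000 rev/s
target J* = 0.6115; solve J* = V/(n·D) for n: n = V/(J*·D) = 71.42/(0.6115 × 1.216) = 96.048328 rev/s
rpm = 60·n = 5762.899686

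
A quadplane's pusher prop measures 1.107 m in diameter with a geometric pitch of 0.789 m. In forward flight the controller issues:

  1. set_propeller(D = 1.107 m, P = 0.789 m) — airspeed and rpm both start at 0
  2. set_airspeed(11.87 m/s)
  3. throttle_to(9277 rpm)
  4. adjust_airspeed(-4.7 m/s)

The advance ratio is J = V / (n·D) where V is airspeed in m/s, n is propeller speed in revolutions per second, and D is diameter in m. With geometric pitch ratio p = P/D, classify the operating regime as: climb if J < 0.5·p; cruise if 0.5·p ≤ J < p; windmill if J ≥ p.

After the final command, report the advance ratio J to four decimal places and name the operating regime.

set_propeller: D = 1.107 m, P = 0.789 m (p = P/D = 0.712737); state ← (V=0, rpm=0)
set_airspeed(11.87): V ← 11.87 m/s
throttle_to(9277): rpm ← 9277
adjust_airspeed(-4.7): V ← 11.87 -4.7 = 7.17 m/s
final state: V = 7.17 m/s, rpm = 9277 → n = rpm/60 = 154.616667 rev/s
J = V / (n·D) = 7.17 / (154.616667 × 1.107) = 0.041890
regime bands: climb J<0.3564 | cruise [0.3564, 0.7127) | windmill J≥0.7127
J = 0.0419 → climb

J = 0.0419, regime = climb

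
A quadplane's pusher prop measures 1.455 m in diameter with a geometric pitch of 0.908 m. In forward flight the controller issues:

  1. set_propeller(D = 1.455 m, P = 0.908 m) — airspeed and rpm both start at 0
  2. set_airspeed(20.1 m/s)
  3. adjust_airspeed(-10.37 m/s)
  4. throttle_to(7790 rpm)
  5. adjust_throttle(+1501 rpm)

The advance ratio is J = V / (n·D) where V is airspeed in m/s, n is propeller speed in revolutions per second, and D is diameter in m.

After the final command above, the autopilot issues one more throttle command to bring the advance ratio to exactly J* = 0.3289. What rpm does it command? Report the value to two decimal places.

rpm = 1219.94

set_propeller: D = 1.455 m, P = 0.908 m (p = P/D = 0.624055); state ← (V=0, rpm=0)
set_airspeed(20.1): V ← 20.1 m/s
adjust_airspeed(-10.37): V ← 20.1 -10.37 = 9.73 m/s
throttle_to(7790): rpm ← 7790
adjust_throttle(+1501): rpm ← 7790 +1501 = 9291
final state: V = 9.73 m/s, rpm = 9291 → n = rpm/60 = 154.850000 rev/s
target J* = 0.3289; solve J* = V/(n·D) for n: n = V/(J*·D) = 9.73/(0.3289 × 1.455) = 20.332275 rev/s
rpm = 60·n = 1219.936496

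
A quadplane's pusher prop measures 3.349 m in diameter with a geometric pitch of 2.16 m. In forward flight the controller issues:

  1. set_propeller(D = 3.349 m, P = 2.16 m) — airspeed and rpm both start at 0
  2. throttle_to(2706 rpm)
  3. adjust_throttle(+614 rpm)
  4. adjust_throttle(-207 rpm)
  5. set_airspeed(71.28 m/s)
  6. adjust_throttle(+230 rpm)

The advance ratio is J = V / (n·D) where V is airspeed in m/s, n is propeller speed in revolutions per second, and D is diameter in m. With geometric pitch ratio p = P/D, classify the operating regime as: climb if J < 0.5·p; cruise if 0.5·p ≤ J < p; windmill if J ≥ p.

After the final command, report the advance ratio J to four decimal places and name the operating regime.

set_propeller: D = 3.349 m, P = 2.16 m (p = P/D = 0.644969); state ← (V=0, rpm=0)
throttle_to(2706): rpm ← 2706
adjust_throttle(+614): rpm ← 2706 +614 = 3320
adjust_throttle(-207): rpm ← 3320 -207 = 3113
set_airspeed(71.28): V ← 71.28 m/s
adjust_throttle(+230): rpm ← 3113 +230 = 3343
final state: V = 71.28 m/s, rpm = 3343 → n = rpm/60 = 55.716667 rev/s
J = V / (n·D) = 71.28 / (55.716667 × 3.349) = 0.382004
regime bands: climb J<0.3225 | cruise [0.3225, 0.6450) | windmill J≥0.6450
J = 0.3820 → cruise

J = 0.3820, regime = cruise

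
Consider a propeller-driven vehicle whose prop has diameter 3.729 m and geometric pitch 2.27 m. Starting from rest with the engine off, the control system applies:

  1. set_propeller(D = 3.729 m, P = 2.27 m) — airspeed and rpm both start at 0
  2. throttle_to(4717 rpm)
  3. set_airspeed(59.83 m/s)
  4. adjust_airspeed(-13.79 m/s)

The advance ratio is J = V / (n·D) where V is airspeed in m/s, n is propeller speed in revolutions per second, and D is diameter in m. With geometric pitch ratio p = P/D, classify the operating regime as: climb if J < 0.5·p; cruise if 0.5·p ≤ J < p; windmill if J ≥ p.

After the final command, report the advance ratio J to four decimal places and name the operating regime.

J = 0.1570, regime = climb

set_propeller: D = 3.729 m, P = 2.27 m (p = P/D = 0.608742); state ← (V=0, rpm=0)
throttle_to(4717): rpm ← 4717
set_airspeed(59.83): V ← 59.83 m/s
adjust_airspeed(-13.79): V ← 59.83 -13.79 = 46.04 m/s
final state: V = 46.04 m/s, rpm = 4717 → n = rpm/60 = 78.616667 rev/s
J = V / (n·D) = 46.04 / (78.616667 × 3.729) = 0.157047
regime bands: climb J<0.3044 | cruise [0.3044, 0.6087) | windmill J≥0.6087
J = 0.1570 → climb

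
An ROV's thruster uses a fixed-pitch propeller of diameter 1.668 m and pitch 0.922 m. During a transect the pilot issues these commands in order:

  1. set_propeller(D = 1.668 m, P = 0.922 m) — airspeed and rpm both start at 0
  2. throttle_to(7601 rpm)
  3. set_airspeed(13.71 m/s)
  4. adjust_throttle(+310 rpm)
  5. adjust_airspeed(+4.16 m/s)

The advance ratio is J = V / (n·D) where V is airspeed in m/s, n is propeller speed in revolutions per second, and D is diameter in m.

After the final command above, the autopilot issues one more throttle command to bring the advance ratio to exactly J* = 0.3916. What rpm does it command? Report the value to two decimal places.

rpm = 1641.49

set_propeller: D = 1.668 m, P = 0.922 m (p = P/D = 0.552758); state ← (V=0, rpm=0)
throttle_to(7601): rpm ← 7601
set_airspeed(13.71): V ← 13.71 m/s
adjust_throttle(+310): rpm ← 7601 +310 = 7911
adjust_airspeed(+4.16): V ← 13.71 +4.16 = 17.87 m/s
final state: V = 17.87 m/s, rpm = 7911 → n = rpm/60 = 131.850000 rev/s
target J* = 0.3916; solve J* = V/(n·D) for n: n = V/(J*·D) = 17.87/(0.3916 × 1.668) = 27.358093 rev/s
rpm = 60·n = 1641.485586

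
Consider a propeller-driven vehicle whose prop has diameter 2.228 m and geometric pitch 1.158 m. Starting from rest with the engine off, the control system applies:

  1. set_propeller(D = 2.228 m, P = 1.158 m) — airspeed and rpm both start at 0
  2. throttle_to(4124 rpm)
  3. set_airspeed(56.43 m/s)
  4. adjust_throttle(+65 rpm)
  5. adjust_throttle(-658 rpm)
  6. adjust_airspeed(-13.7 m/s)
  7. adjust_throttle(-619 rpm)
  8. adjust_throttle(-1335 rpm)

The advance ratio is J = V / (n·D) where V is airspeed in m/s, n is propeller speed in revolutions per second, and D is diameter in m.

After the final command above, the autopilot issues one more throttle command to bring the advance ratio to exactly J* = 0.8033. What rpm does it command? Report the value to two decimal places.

rpm = 1432.49

set_propeller: D = 2.228 m, P = 1.158 m (p = P/D = 0.519749); state ← (V=0, rpm=0)
throttle_to(4124): rpm ← 4124
set_airspeed(56.43): V ← 56.43 m/s
adjust_throttle(+65): rpm ← 4124 +65 = 4189
adjust_throttle(-658): rpm ← 4189 -658 = 3531
adjust_airspeed(-13.7): V ← 56.43 -13.7 = 42.73 m/s
adjust_throttle(-619): rpm ← 3531 -619 = 2912
adjust_throttle(-1335): rpm ← 2912 -1335 = 1577
final state: V = 42.73 m/s, rpm = 1577 → n = rpm/60 = 26.283333 rev/s
target J* = 0.8033; solve J* = V/(n·D) for n: n = V/(J*·D) = 42.73/(0.8033 × 2.228) = 23.874811 rev/s
rpm = 60·n = 1432.488650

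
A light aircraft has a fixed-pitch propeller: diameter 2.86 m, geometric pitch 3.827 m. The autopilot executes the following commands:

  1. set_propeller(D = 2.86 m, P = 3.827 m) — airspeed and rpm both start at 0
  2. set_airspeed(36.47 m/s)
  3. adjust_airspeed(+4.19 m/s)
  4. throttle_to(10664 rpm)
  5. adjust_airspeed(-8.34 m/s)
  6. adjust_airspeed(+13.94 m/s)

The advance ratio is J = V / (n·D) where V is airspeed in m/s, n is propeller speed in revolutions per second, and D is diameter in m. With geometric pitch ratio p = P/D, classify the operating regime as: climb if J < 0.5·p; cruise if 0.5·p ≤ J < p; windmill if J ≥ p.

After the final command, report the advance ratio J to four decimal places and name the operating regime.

J = 0.0910, regime = climb

set_propeller: D = 2.86 m, P = 3.827 m (p = P/D = 1.338112); state ← (V=0, rpm=0)
set_airspeed(36.47): V ← 36.47 m/s
adjust_airspeed(+4.19): V ← 36.47 +4.19 = 40.66 m/s
throttle_to(10664): rpm ← 10664
adjust_airspeed(-8.34): V ← 40.66 -8.34 = 32.32 m/s
adjust_airspeed(+13.94): V ← 32.32 +13.94 = 46.26 m/s
final state: V = 46.26 m/s, rpm = 10664 → n = rpm/60 = 177.733333 rev/s
J = V / (n·D) = 46.26 / (177.733333 × 2.86) = 0.091006
regime bands: climb J<0.6691 | cruise [0.6691, 1.3381) | windmill J≥1.3381
J = 0.0910 → climb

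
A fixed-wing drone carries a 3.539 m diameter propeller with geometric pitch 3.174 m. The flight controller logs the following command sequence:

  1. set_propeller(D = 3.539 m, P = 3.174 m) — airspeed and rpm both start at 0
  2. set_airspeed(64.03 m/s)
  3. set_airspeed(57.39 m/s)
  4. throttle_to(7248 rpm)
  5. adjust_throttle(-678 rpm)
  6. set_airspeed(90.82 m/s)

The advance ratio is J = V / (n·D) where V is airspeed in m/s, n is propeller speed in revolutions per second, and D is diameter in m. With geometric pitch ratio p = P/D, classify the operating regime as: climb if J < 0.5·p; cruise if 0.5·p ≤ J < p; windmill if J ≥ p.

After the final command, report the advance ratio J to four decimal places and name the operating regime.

J = 0.2344, regime = climb

set_propeller: D = 3.539 m, P = 3.174 m (p = P/D = 0.896864); state ← (V=0, rpm=0)
set_airspeed(64.03): V ← 64.03 m/s
set_airspeed(57.39): V ← 57.39 m/s
throttle_to(7248): rpm ← 7248
adjust_throttle(-678): rpm ← 7248 -678 = 6570
set_airspeed(90.82): V ← 90.82 m/s
final state: V = 90.82 m/s, rpm = 6570 → n = rpm/60 = 109.500000 rev/s
J = V / (n·D) = 90.82 / (109.500000 × 3.539) = 0.234362
regime bands: climb J<0.4484 | cruise [0.4484, 0.8969) | windmill J≥0.8969
J = 0.2344 → climb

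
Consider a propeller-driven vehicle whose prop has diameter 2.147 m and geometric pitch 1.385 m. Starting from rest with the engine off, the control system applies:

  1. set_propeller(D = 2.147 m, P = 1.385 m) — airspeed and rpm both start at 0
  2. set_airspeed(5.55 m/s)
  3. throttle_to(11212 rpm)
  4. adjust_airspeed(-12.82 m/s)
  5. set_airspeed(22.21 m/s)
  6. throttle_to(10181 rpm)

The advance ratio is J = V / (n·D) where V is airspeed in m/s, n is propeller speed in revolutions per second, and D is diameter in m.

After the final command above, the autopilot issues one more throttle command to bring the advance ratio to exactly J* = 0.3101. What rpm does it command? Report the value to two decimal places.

rpm = 2001.55

set_propeller: D = 2.147 m, P = 1.385 m (p = P/D = 0.645086); state ← (V=0, rpm=0)
set_airspeed(5.55): V ← 5.55 m/s
throttle_to(11212): rpm ← 11212
adjust_airspeed(-12.82): V ← 5.55 -12.82 = -7.27 m/s
set_airspeed(22.21): V ← 22.21 m/s
throttle_to(10181): rpm ← 10181
final state: V = 22.21 m/s, rpm = 10181 → n = rpm/60 = 169.683333 rev/s
target J* = 0.3101; solve J* = V/(n·D) for n: n = V/(J*·D) = 22.21/(0.3101 × 2.147) = 33.359132 rev/s
rpm = 60·n = 2001.547948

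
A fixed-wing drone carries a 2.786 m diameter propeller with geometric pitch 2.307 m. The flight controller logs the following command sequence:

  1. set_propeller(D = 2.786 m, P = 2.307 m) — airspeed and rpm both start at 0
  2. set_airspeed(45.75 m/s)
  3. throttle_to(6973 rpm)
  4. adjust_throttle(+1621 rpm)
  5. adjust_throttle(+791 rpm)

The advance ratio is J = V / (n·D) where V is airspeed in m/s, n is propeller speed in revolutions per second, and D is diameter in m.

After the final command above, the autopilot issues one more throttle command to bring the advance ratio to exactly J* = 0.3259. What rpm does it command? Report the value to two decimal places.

rpm = 3023.27

set_propeller: D = 2.786 m, P = 2.307 m (p = P/D = 0.828069); state ← (V=0, rpm=0)
set_airspeed(45.75): V ← 45.75 m/s
throttle_to(6973): rpm ← 6973
adjust_throttle(+1621): rpm ← 6973 +1621 = 8594
adjust_throttle(+791): rpm ← 8594 +791 = 9385
final state: V = 45.75 m/s, rpm = 9385 → n = rpm/60 = 156.416667 rev/s
target J* = 0.3259; solve J* = V/(n·D) for n: n = V/(J*·D) = 45.75/(0.3259 × 2.786) = 50.387827 rev/s
rpm = 60·n = 3023.269594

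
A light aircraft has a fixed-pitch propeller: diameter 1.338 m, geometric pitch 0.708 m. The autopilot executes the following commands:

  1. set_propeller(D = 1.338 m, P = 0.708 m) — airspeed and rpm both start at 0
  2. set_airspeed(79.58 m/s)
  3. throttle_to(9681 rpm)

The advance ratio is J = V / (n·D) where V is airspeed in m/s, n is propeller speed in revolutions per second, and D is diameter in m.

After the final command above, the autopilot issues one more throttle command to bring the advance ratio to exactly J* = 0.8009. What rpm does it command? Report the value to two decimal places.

set_propeller: D = 1.338 m, P = 0.708 m (p = P/D = 0.529148); state ← (V=0, rpm=0)
set_airspeed(79.58): V ← 79.58 m/s
throttle_to(9681): rpm ← 9681
final state: V = 79.58 m/s, rpm = 9681 → n = rpm/60 = 161.350000 rev/s
target J* = 0.8009; solve J* = V/(n·D) for n: n = V/(J*·D) = 79.58/(0.8009 × 1.338) = 74.262494 rev/s
rpm = 60·n = 4455.749614

rpm = 4455.75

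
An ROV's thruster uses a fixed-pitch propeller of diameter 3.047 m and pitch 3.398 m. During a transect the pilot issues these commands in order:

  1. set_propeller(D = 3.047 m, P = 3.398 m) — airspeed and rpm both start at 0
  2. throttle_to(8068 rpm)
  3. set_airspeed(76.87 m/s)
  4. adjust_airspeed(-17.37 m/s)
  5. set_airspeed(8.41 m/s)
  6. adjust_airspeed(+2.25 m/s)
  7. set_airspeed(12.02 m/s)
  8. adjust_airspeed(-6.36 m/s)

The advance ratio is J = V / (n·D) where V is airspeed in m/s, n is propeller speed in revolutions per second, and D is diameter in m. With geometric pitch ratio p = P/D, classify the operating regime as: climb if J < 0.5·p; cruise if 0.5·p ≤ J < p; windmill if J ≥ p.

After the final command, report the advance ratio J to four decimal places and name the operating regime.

set_propeller: D = 3.047 m, P = 3.398 m (p = P/D = 1.115195); state ← (V=0, rpm=0)
throttle_to(8068): rpm ← 8068
set_airspeed(76.87): V ← 76.87 m/s
adjust_airspeed(-17.37): V ← 76.87 -17.37 = 59.5 m/s
set_airspeed(8.41): V ← 8.41 m/s
adjust_airspeed(+2.25): V ← 8.41 +2.25 = 10.66 m/s
set_airspeed(12.02): V ← 12.02 m/s
adjust_airspeed(-6.36): V ← 12.02 -6.36 = 5.66 m/s
final state: V = 5.66 m/s, rpm = 8068 → n = rpm/60 = 134.466667 rev/s
J = V / (n·D) = 5.66 / (134.466667 × 3.047) = 0.013814
regime bands: climb J<0.5576 | cruise [0.5576, 1.1152) | windmill J≥1.1152
J = 0.0138 → climb

J = 0.0138, regime = climb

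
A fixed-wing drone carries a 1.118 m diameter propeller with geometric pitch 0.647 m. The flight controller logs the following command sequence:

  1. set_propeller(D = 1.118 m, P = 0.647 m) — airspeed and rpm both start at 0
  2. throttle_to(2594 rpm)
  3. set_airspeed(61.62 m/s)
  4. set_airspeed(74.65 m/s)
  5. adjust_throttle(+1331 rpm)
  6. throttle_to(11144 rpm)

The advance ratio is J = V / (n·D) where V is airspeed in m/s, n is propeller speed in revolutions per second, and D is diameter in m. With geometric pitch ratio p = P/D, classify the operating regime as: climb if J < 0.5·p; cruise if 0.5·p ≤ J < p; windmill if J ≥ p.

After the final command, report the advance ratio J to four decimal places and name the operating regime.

J = 0.3595, regime = cruise

set_propeller: D = 1.118 m, P = 0.647 m (p = P/D = 0.578712); state ← (V=0, rpm=0)
throttle_to(2594): rpm ← 2594
set_airspeed(61.62): V ← 61.62 m/s
set_airspeed(74.65): V ← 74.65 m/s
adjust_throttle(+1331): rpm ← 2594 +1331 = 3925
throttle_to(11144): rpm ← 11144
final state: V = 74.65 m/s, rpm = 11144 → n = rpm/60 = 185.733333 rev/s
J = V / (n·D) = 74.65 / (185.733333 × 1.118) = 0.359499
regime bands: climb J<0.2894 | cruise [0.2894, 0.5787) | windmill J≥0.5787
J = 0.3595 → cruise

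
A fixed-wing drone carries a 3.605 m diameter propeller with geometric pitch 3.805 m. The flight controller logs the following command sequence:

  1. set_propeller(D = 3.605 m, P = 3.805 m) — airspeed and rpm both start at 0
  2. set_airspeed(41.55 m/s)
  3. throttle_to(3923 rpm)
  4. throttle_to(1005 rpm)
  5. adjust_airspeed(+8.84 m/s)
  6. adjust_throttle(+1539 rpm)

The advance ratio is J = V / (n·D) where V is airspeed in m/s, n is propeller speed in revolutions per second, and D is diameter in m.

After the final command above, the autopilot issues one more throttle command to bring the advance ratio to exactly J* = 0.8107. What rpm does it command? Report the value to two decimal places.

rpm = 1034.50

set_propeller: D = 3.605 m, P = 3.805 m (p = P/D = 1.055479); state ← (V=0, rpm=0)
set_airspeed(41.55): V ← 41.55 m/s
throttle_to(3923): rpm ← 3923
throttle_to(1005): rpm ← 1005
adjust_airspeed(+8.84): V ← 41.55 +8.84 = 50.39 m/s
adjust_throttle(+1539): rpm ← 1005 +1539 = 2544
final state: V = 50.39 m/s, rpm = 2544 → n = rpm/60 = 42.400000 rev/s
target J* = 0.8107; solve J* = V/(n·D) for n: n = V/(J*·D) = 50.39/(0.8107 × 3.605) = 17.241654 rev/s
rpm = 60·n = 1034.499218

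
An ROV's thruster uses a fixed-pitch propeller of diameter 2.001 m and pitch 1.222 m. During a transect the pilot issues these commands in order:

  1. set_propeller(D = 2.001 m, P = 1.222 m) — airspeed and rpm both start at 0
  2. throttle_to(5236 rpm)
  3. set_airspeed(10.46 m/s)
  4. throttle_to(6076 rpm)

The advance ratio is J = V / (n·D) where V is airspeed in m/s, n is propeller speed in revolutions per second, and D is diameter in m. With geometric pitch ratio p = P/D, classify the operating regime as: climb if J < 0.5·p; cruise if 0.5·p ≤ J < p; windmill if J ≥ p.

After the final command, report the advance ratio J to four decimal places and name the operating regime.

J = 0.0516, regime = climb

set_propeller: D = 2.001 m, P = 1.222 m (p = P/D = 0.610695); state ← (V=0, rpm=0)
throttle_to(5236): rpm ← 5236
set_airspeed(10.46): V ← 10.46 m/s
throttle_to(6076): rpm ← 6076
final state: V = 10.46 m/s, rpm = 6076 → n = rpm/60 = 101.266667 rev/s
J = V / (n·D) = 10.46 / (101.266667 × 2.001) = 0.051620
regime bands: climb J<0.3053 | cruise [0.3053, 0.6107) | windmill J≥0.6107
J = 0.0516 → climb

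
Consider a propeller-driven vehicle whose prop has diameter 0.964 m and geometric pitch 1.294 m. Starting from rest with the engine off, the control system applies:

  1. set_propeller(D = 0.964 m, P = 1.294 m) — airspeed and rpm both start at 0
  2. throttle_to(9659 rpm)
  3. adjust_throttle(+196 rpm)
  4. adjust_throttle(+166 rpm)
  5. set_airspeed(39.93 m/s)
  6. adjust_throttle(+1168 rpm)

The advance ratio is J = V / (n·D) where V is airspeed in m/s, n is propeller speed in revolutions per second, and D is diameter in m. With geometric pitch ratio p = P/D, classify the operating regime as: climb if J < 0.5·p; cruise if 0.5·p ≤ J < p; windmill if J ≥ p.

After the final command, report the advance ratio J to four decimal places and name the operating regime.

set_propeller: D = 0.964 m, P = 1.294 m (p = P/D = 1.342324); state ← (V=0, rpm=0)
throttle_to(9659): rpm ← 9659
adjust_throttle(+196): rpm ← 9659 +196 = 9855
adjust_throttle(+166): rpm ← 9855 +166 = 10021
set_airspeed(39.93): V ← 39.93 m/s
adjust_throttle(+1168): rpm ← 10021 +1168 = 11189
final state: V = 39.93 m/s, rpm = 11189 → n = rpm/60 = 186.483333 rev/s
J = V / (n·D) = 39.93 / (186.483333 × 0.964) = 0.222117
regime bands: climb J<0.6712 | cruise [0.6712, 1.3423) | windmill J≥1.3423
J = 0.2221 → climb

J = 0.2221, regime = climb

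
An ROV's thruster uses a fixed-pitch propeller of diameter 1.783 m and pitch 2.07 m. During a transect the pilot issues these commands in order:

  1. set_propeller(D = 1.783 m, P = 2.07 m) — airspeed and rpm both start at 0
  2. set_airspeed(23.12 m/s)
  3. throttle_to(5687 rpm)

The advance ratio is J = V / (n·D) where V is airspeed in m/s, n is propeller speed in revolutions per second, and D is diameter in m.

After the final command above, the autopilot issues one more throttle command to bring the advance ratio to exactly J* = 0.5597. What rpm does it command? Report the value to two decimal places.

set_propeller: D = 1.783 m, P = 2.07 m (p = P/D = 1.160965); state ← (V=0, rpm=0)
set_airspeed(23.12): V ← 23.12 m/s
throttle_to(5687): rpm ← 5687
final state: V = 23.12 m/s, rpm = 5687 → n = rpm/60 = 94.783333 rev/s
target J* = 0.5597; solve J* = V/(n·D) for n: n = V/(J*·D) = 23.12/(0.5597 × 1.783) = 23.167607 rev/s
rpm = 60·n = 1390.056427

rpm = 1390.06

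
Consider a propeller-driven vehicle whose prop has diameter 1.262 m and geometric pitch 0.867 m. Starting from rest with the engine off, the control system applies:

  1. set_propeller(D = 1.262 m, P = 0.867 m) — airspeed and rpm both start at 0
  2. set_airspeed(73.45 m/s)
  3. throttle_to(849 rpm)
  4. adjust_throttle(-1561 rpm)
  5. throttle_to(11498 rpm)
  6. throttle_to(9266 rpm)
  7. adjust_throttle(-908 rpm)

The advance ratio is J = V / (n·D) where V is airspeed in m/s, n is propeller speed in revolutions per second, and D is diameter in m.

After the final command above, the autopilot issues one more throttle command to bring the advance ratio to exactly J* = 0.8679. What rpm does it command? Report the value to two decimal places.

set_propeller: D = 1.262 m, P = 0.867 m (p = P/D = 0.687005); state ← (V=0, rpm=0)
set_airspeed(73.45): V ← 73.45 m/s
throttle_to(849): rpm ← 849
adjust_throttle(-1561): rpm ← 849 -1561 = -712
throttle_to(11498): rpm ← 11498
throttle_to(9266): rpm ← 9266
adjust_throttle(-908): rpm ← 9266 -908 = 8358
final state: V = 73.45 m/s, rpm = 8358 → n = rpm/60 = 139.300000 rev/s
target J* = 0.8679; solve J* = V/(n·D) for n: n = V/(J*·D) = 73.45/(0.8679 × 1.262) = 67.059878 rev/s
rpm = 60·n = 4023.592660

rpm = 4023.59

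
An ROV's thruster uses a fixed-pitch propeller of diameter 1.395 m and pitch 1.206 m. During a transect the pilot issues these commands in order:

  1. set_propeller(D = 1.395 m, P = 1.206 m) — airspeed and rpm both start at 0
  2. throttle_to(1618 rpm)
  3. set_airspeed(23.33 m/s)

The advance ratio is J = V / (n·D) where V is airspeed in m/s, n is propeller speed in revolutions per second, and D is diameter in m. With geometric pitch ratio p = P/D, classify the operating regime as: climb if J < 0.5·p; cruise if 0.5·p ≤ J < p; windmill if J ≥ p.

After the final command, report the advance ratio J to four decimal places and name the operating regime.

set_propeller: D = 1.395 m, P = 1.206 m (p = P/D = 0.864516); state ← (V=0, rpm=0)
throttle_to(1618): rpm ← 1618
set_airspeed(23.33): V ← 23.33 m/s
final state: V = 23.33 m/s, rpm = 1618 → n = rpm/60 = 26.966667 rev/s
J = V / (n·D) = 23.33 / (26.966667 × 1.395) = 0.620174
regime bands: climb J<0.4323 | cruise [0.4323, 0.8645) | windmill J≥0.8645
J = 0.6202 → cruise

J = 0.6202, regime = cruise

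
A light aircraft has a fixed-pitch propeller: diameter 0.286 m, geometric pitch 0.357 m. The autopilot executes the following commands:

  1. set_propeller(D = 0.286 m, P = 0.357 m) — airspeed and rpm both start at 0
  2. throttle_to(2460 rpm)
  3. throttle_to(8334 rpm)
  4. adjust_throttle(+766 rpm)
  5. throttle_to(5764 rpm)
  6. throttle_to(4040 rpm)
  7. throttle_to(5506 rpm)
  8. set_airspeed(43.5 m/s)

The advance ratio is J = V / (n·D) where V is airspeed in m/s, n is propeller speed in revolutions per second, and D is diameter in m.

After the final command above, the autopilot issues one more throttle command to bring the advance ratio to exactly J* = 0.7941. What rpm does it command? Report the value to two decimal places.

set_propeller: D = 0.286 m, P = 0.357 m (p = P/D = 1.248252); state ← (V=0, rpm=0)
throttle_to(2460): rpm ← 2460
throttle_to(8334): rpm ← 8334
adjust_throttle(+766): rpm ← 8334 +766 = 9100
throttle_to(5764): rpm ← 5764
throttle_to(4040): rpm ← 4040
throttle_to(5506): rpm ← 5506
set_airspeed(43.5): V ← 43.5 m/s
final state: V = 43.5 m/s, rpm = 5506 → n = rpm/60 = 91.766667 rev/s
target J* = 0.7941; solve J* = V/(n·D) for n: n = V/(J*·D) = 43.5/(0.7941 × 0.286) = 191.534948 rev/s
rpm = 60·n = 11492.096872

rpm = 11492.10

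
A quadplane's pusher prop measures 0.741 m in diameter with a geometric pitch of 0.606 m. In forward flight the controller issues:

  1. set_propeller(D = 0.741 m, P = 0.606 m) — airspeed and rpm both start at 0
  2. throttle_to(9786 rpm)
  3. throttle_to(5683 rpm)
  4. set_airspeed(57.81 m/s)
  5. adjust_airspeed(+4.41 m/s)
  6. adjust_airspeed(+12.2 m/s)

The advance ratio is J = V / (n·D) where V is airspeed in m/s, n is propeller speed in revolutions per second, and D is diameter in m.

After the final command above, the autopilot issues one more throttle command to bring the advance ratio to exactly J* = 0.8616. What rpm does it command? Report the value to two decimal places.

set_propeller: D = 0.741 m, P = 0.606 m (p = P/D = 0.817814); state ← (V=0, rpm=0)
throttle_to(9786): rpm ← 9786
throttle_to(5683): rpm ← 5683
set_airspeed(57.81): V ← 57.81 m/s
adjust_airspeed(+4.41): V ← 57.81 +4.41 = 62.22 m/s
adjust_airspeed(+12.2): V ← 62.22 +12.2 = 74.42 m/s
final state: V = 74.42 m/s, rpm = 5683 → n = rpm/60 = 94.716667 rev/s
target J* = 0.8616; solve J* = V/(n·D) for n: n = V/(J*·D) = 74.42/(0.8616 × 0.741) = 116.564356 rev/s
rpm = 60·n = 6993.861341

rpm = 6993.86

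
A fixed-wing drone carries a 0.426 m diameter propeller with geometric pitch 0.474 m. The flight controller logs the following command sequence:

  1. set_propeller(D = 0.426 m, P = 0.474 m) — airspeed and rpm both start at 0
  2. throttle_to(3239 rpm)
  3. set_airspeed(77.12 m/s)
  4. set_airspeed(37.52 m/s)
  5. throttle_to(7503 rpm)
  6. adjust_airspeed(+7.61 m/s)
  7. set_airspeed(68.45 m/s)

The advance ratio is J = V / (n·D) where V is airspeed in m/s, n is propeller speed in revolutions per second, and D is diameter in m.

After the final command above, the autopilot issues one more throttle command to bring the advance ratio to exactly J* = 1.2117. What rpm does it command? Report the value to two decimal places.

set_propeller: D = 0.426 m, P = 0.474 m (p = P/D = 1.112676); state ← (V=0, rpm=0)
throttle_to(3239): rpm ← 3239
set_airspeed(77.12): V ← 77.12 m/s
set_airspeed(37.52): V ← 37.52 m/s
throttle_to(7503): rpm ← 7503
adjust_airspeed(+7.61): V ← 37.52 +7.61 = 45.13 m/s
set_airspeed(68.45): V ← 68.45 m/s
final state: V = 68.45 m/s, rpm = 7503 → n = rpm/60 = 125.050000 rev/s
target J* = 1.2117; solve J* = V/(n·D) for n: n = V/(J*·D) = 68.45/(1.2117 × 0.426) = 132.607701 rev/s
rpm = 60·n = 7956.462054

rpm = 7956.46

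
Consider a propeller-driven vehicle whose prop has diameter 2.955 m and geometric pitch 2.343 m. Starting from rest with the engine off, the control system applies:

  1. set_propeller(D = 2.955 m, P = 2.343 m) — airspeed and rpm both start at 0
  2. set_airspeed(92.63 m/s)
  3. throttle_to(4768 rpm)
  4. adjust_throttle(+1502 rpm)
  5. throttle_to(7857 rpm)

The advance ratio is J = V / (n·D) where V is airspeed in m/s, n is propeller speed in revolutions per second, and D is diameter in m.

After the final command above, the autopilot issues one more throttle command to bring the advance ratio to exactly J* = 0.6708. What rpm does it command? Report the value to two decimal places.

set_propeller: D = 2.955 m, P = 2.343 m (p = P/D = 0.792893); state ← (V=0, rpm=0)
set_airspeed(92.63): V ← 92.63 m/s
throttle_to(4768): rpm ← 4768
adjust_throttle(+1502): rpm ← 4768 +1502 = 6270
throttle_to(7857): rpm ← 7857
final state: V = 92.63 m/s, rpm = 7857 → n = rpm/60 = 130.950000 rev/s
target J* = 0.6708; solve J* = V/(n·D) for n: n = V/(J*·D) = 92.63/(0.6708 × 2.955) = 46.730575 rev/s
rpm = 60·n = 2803.834500

rpm = 2803.83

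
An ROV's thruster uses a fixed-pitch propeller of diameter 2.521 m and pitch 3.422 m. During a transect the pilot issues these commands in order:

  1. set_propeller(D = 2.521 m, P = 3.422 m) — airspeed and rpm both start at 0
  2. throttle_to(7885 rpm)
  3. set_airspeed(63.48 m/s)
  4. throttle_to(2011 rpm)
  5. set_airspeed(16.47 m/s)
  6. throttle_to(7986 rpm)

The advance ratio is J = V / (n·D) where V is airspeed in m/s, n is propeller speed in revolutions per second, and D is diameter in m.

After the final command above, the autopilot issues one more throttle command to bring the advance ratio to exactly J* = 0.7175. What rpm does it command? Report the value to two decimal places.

rpm = 546.32

set_propeller: D = 2.521 m, P = 3.422 m (p = P/D = 1.357398); state ← (V=0, rpm=0)
throttle_to(7885): rpm ← 7885
set_airspeed(63.48): V ← 63.48 m/s
throttle_to(2011): rpm ← 2011
set_airspeed(16.47): V ← 16.47 m/s
throttle_to(7986): rpm ← 7986
final state: V = 16.47 m/s, rpm = 7986 → n = rpm/60 = 133.100000 rev/s
target J* = 0.7175; solve J* = V/(n·D) for n: n = V/(J*·D) = 16.47/(0.7175 × 2.521) = 9.105396 rev/s
rpm = 60·n = 546.323772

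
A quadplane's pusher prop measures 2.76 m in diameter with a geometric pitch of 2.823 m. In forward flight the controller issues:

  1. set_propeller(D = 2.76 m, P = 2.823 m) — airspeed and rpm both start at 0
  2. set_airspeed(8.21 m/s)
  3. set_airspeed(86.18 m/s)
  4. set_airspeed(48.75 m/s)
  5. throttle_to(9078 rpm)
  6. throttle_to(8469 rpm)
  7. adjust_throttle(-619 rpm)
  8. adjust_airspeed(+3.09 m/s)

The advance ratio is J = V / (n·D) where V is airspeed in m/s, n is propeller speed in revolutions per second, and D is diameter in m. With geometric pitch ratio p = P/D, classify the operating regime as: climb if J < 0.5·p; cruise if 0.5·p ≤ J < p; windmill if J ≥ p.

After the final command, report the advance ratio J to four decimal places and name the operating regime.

J = 0.1436, regime = climb

set_propeller: D = 2.76 m, P = 2.823 m (p = P/D = 1.022826); state ← (V=0, rpm=0)
set_airspeed(8.21): V ← 8.21 m/s
set_airspeed(86.18): V ← 86.18 m/s
set_airspeed(48.75): V ← 48.75 m/s
throttle_to(9078): rpm ← 9078
throttle_to(8469): rpm ← 8469
adjust_throttle(-619): rpm ← 8469 -619 = 7850
adjust_airspeed(+3.09): V ← 48.75 +3.09 = 51.84 m/s
final state: V = 51.84 m/s, rpm = 7850 → n = rpm/60 = 130.833333 rev/s
J = V / (n·D) = 51.84 / (130.833333 × 2.76) = 0.143561
regime bands: climb J<0.5114 | cruise [0.5114, 1.0228) | windmill J≥1.0228
J = 0.1436 → climb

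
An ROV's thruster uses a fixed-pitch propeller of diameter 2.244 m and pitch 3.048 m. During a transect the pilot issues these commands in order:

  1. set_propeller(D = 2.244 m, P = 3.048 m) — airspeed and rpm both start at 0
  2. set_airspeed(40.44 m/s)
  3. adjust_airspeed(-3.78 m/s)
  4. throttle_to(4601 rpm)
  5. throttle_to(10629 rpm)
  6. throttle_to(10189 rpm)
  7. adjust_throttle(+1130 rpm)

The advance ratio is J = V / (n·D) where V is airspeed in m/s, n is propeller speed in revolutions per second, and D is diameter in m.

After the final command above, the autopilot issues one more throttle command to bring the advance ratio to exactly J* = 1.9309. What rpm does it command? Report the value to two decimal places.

rpm = 507.65

set_propeller: D = 2.244 m, P = 3.048 m (p = P/D = 1.358289); state ← (V=0, rpm=0)
set_airspeed(40.44): V ← 40.44 m/s
adjust_airspeed(-3.78): V ← 40.44 -3.78 = 36.66 m/s
throttle_to(4601): rpm ← 4601
throttle_to(10629): rpm ← 10629
throttle_to(10189): rpm ← 10189
adjust_throttle(+1130): rpm ← 10189 +1130 = 11319
final state: V = 36.66 m/s, rpm = 11319 → n = rpm/60 = 188.650000 rev/s
target J* = 1.9309; solve J* = V/(n·D) for n: n = V/(J*·D) = 36.66/(1.9309 × 2.244) = 8.460769 rev/s
rpm = 60·n = 507.646126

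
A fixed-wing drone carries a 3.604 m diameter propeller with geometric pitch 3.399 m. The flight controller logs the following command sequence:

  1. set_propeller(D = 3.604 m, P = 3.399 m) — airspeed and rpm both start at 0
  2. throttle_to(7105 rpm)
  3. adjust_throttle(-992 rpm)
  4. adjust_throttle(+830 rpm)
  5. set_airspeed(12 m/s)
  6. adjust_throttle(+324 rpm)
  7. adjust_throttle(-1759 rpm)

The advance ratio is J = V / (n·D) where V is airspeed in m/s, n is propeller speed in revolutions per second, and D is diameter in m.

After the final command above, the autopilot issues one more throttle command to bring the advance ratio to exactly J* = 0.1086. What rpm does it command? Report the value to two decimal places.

rpm = 1839.58

set_propeller: D = 3.604 m, P = 3.399 m (p = P/D = 0.943119); state ← (V=0, rpm=0)
throttle_to(7105): rpm ← 7105
adjust_throttle(-992): rpm ← 7105 -992 = 6113
adjust_throttle(+830): rpm ← 6113 +830 = 6943
set_airspeed(12): V ← 12 m/s
adjust_throttle(+324): rpm ← 6943 +324 = 7267
adjust_throttle(-1759): rpm ← 7267 -1759 = 5508
final state: V = 12 m/s, rpm = 5508 → n = rpm/60 = 91.800000 rev/s
target J* = 0.1086; solve J* = V/(n·D) for n: n = V/(J*·D) = 12/(0.1086 × 3.604) = 30.659611 rev/s
rpm = 60·n = 1839.576652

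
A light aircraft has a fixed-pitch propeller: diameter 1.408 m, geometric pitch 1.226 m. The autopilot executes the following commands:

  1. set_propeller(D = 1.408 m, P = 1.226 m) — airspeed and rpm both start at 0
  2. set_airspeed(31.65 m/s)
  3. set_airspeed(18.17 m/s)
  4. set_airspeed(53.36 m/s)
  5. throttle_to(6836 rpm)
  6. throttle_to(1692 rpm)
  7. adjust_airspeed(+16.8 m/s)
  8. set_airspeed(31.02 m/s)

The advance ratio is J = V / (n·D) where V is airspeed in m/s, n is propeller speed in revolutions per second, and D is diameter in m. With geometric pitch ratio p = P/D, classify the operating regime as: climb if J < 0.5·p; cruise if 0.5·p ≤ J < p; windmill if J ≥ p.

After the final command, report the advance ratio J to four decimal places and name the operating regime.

set_propeller: D = 1.408 m, P = 1.226 m (p = P/D = 0.870739); state ← (V=0, rpm=0)
set_airspeed(31.65): V ← 31.65 m/s
set_airspeed(18.17): V ← 18.17 m/s
set_airspeed(53.36): V ← 53.36 m/s
throttle_to(6836): rpm ← 6836
throttle_to(1692): rpm ← 1692
adjust_airspeed(+16.8): V ← 53.36 +16.8 = 70.16 m/s
set_airspeed(31.02): V ← 31.02 m/s
final state: V = 31.02 m/s, rpm = 1692 → n = rpm/60 = 28.200000 rev/s
J = V / (n·D) = 31.02 / (28.200000 × 1.408) = 0.781250
regime bands: climb J<0.4354 | cruise [0.4354, 0.8707) | windmill J≥0.8707
J = 0.7812 → cruise

J = 0.7812, regime = cruise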